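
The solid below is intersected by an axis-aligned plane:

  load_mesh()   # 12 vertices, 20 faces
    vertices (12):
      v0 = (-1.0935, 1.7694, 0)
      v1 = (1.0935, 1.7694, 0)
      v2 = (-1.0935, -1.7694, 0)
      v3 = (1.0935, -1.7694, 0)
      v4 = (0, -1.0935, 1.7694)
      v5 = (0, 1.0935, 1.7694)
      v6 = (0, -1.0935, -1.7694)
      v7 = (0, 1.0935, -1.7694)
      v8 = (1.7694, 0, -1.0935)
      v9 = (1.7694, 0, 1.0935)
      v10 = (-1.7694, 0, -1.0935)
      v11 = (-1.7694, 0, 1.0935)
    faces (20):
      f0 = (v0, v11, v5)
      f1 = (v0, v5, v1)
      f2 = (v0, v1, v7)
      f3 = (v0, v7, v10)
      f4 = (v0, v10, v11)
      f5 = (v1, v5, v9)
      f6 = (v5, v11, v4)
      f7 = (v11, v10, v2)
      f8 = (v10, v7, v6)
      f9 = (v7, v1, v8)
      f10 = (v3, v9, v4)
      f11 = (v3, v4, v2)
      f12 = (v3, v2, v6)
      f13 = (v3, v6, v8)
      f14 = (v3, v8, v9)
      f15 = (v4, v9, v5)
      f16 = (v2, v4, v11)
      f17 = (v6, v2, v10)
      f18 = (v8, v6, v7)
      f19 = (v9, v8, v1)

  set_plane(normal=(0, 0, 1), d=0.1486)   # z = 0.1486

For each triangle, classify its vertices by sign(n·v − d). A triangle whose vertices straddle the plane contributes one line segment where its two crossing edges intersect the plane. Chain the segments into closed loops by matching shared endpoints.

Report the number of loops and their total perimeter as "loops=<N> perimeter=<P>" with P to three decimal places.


loops=1 perimeter=11.593

Straddling triangles (10 of 20):
  (v0,v11,v5) [-++] → (-1.18535, 1.52895, 0.1486)–(-1.00166, 1.71264, 0.1486)  len=0.2598
  (v0,v5,v1) [-+-] → (-1.00166, 1.71264, 0.1486)–(1.00166, 1.71264, 0.1486)  len=2.0033
  (v0,v10,v11) [--+] → (-1.7694, 0, 0.1486)–(-1.18535, 1.52895, 0.1486)  len=1.6367
  (v1,v5,v9) [-++] → (1.00166, 1.71264, 0.1486)–(1.18535, 1.52895, 0.1486)  len=0.2598
  (v11,v10,v2) [+--] → (-1.7694, 0, 0.1486)–(-1.18535, -1.52895, 0.1486)  len=1.6367
  (v3,v9,v4) [-++] → (1.18535, -1.52895, 0.1486)–(1.00166, -1.71264, 0.1486)  len=0.2598
  (v3,v4,v2) [-+-] → (1.00166, -1.71264, 0.1486)–(-1.00166, -1.71264, 0.1486)  len=2.0033
  (v3,v8,v9) [--+] → (1.7694, 0, 0.1486)–(1.18535, -1.52895, 0.1486)  len=1.6367
  (v2,v4,v11) [-++] → (-1.00166, -1.71264, 0.1486)–(-1.18535, -1.52895, 0.1486)  len=0.2598
  (v9,v8,v1) [+--] → (1.7694, 0, 0.1486)–(1.18535, 1.52895, 0.1486)  len=1.6367

Chained into 1 loop(s):
  loop 1: 10 segments, perimeter = 11.5926
Total perimeter = 11.593


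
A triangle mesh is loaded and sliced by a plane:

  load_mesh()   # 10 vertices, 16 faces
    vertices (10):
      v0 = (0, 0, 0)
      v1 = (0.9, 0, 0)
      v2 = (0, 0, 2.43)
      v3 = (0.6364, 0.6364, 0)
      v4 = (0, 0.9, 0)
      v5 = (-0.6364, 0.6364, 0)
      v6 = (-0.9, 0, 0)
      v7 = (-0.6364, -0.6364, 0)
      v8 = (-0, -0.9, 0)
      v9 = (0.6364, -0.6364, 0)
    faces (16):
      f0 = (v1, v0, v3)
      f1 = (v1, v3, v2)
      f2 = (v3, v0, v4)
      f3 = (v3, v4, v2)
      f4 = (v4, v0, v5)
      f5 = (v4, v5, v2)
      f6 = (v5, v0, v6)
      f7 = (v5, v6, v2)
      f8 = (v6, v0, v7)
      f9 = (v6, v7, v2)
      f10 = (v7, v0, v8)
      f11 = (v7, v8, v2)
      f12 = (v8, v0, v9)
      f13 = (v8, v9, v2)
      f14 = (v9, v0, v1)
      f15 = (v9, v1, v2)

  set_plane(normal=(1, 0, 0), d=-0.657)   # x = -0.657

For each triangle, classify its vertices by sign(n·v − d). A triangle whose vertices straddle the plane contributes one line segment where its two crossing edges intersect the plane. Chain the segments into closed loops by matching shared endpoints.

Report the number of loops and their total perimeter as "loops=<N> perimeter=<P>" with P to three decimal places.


Straddling triangles (4 of 16):
  (v5,v0,v6) [++-] → (-0.657, 0, 0)–(-0.657, 0.586666, 0)  len=0.5867
  (v5,v6,v2) [+-+] → (-0.657, 0.586666, 0)–(-0.657, 0, 0.6561)  len=0.8801
  (v6,v0,v7) [-++] → (-0.657, 0, 0)–(-0.657, -0.586666, 0)  len=0.5867
  (v6,v7,v2) [-++] → (-0.657, -0.586666, 0)–(-0.657, 0, 0.6561)  len=0.8801

Chained into 1 loop(s):
  loop 1: 4 segments, perimeter = 2.9336
Total perimeter = 2.934

loops=1 perimeter=2.934


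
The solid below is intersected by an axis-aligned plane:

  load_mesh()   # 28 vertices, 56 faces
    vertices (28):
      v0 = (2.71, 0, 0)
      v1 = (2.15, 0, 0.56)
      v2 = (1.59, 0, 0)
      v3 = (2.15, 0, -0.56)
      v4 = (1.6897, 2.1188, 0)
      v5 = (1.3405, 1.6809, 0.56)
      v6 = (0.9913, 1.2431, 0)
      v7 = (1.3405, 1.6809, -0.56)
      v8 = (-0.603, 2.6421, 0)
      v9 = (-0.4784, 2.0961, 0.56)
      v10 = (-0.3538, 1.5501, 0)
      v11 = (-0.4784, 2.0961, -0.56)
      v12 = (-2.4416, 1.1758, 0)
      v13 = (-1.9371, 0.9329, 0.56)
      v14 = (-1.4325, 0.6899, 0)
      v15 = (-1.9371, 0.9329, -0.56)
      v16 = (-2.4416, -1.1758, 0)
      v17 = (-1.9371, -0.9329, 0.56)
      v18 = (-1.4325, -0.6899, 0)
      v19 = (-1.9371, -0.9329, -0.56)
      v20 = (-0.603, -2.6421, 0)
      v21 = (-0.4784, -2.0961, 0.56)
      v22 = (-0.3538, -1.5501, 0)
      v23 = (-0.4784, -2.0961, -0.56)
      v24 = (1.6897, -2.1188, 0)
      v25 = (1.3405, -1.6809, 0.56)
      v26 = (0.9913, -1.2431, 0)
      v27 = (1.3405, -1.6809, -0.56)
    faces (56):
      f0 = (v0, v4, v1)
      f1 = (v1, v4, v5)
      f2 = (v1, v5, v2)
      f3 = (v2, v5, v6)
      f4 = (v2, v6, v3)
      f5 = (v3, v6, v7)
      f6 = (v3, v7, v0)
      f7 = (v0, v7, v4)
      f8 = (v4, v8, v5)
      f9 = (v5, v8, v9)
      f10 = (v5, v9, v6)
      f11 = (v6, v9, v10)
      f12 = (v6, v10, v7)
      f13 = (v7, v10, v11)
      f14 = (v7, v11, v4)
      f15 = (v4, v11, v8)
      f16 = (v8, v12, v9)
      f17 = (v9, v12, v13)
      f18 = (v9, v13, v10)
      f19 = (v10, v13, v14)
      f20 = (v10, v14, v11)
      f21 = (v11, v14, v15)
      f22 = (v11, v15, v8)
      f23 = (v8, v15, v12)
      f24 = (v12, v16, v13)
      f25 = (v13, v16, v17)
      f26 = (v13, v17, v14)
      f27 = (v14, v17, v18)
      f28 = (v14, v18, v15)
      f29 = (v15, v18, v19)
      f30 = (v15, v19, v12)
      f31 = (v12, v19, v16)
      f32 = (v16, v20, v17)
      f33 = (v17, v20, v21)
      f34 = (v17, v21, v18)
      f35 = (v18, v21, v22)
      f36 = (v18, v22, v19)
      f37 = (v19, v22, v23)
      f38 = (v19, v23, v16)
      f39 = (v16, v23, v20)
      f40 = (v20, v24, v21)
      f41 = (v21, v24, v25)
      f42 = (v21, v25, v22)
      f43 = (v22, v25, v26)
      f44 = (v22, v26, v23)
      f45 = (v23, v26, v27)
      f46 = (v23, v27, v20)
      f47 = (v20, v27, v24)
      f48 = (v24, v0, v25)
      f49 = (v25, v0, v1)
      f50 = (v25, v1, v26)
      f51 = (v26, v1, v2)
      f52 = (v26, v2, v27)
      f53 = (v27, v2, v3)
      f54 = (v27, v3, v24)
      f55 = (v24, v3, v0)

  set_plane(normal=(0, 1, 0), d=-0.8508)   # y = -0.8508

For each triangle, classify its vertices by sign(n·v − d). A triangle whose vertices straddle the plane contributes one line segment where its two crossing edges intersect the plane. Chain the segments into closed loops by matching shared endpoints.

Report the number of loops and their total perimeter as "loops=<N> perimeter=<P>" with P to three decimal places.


Straddling triangles (18 of 56):
  (v12,v16,v13) [+-+] → (-2.4416, -0.8508, 0)–(-2.36384, -0.8508, 0.0863091)  len=0.1162
  (v13,v16,v17) [+--] → (-2.36384, -0.8508, 0.0863091)–(-1.9371, -0.8508, 0.56)  len=0.6376
  (v13,v17,v14) [+-+] → (-1.9371, -0.8508, 0.56)–(-1.91157, -0.8508, 0.531669)  len=0.0381
  (v14,v17,v18) [+-+] → (-1.91157, -0.8508, 0.531669)–(-1.76662, -0.8508, 0.370798)  len=0.2165
  (v15,v18,v19) [++-] → (-1.76662, -0.8508, -0.370798)–(-1.9371, -0.8508, -0.56)  len=0.2547
  (v15,v19,v12) [+-+] → (-1.9371, -0.8508, -0.56)–(-1.95674, -0.8508, -0.538197)  len=0.0293
  (v12,v19,v16) [+--] → (-1.95674, -0.8508, -0.538197)–(-2.4416, -0.8508, 0)  len=0.7244
  (v17,v21,v18) [--+] → (-1.32333, -0.8508, 0.0640762)–(-1.76662, -0.8508, 0.370798)  len=0.5391
  (v18,v21,v22) [+--] → (-1.32333, -0.8508, 0.0640762)–(-1.23073, -0.8508, 0)  len=0.1126
  (v18,v22,v19) [+--] → (-1.23073, -0.8508, 0)–(-1.76662, -0.8508, -0.370798)  len=0.6517
  (v24,v0,v25) [-+-] → (2.3003, -0.8508, 0)–(2.01682, -0.8508, 0.283448)  len=0.4009
  (v25,v0,v1) [-++] → (2.01682, -0.8508, 0.283448)–(1.74027, -0.8508, 0.56)  len=0.3911
  (v25,v1,v26) [-+-] → (1.74027, -0.8508, 0.56)–(1.35696, -0.8508, 0.176726)  len=0.5421
  (v26,v1,v2) [-++] → (1.35696, -0.8508, 0.176726)–(1.18024, -0.8508, 0)  len=0.2499
  (v26,v2,v27) [-+-] → (1.18024, -0.8508, 0)–(1.46371, -0.8508, -0.283448)  len=0.4009
  (v27,v2,v3) [-++] → (1.46371, -0.8508, -0.283448)–(1.74027, -0.8508, -0.56)  len=0.3911
  (v27,v3,v24) [-+-] → (1.74027, -0.8508, -0.56)–(1.96517, -0.8508, -0.335133)  len=0.3180
  (v24,v3,v0) [-++] → (1.96517, -0.8508, -0.335133)–(2.3003, -0.8508, 0)  len=0.4739

Chained into 2 loop(s):
  loop 1: 10 segments, perimeter = 3.3202
  loop 2: 8 segments, perimeter = 3.1679
Total perimeter = 6.488

loops=2 perimeter=6.488


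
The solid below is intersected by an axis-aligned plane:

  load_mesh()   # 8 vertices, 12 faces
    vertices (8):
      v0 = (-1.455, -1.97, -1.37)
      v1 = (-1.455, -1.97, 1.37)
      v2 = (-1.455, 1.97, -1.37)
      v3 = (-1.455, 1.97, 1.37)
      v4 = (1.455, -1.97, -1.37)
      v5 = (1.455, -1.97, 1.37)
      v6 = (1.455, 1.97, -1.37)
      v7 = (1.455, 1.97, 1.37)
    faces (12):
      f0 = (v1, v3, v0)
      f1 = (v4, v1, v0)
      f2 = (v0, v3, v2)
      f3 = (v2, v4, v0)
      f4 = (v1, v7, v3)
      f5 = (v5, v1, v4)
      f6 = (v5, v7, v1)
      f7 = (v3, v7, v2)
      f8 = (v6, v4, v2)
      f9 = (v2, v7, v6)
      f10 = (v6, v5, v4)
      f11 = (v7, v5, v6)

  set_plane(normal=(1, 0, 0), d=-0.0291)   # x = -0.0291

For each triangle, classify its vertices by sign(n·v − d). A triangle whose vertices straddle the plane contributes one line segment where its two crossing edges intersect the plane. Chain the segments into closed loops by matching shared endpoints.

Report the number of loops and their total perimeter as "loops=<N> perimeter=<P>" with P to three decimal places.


loops=1 perimeter=13.360

Straddling triangles (8 of 12):
  (v4,v1,v0) [+--] → (-0.0291, -1.97, 0.0274)–(-0.0291, -1.97, -1.37)  len=1.3974
  (v2,v4,v0) [-+-] → (-0.0291, 0.0394, -1.37)–(-0.0291, -1.97, -1.37)  len=2.0094
  (v1,v7,v3) [-+-] → (-0.0291, -0.0394, 1.37)–(-0.0291, 1.97, 1.37)  len=2.0094
  (v5,v1,v4) [+-+] → (-0.0291, -1.97, 1.37)–(-0.0291, -1.97, 0.0274)  len=1.3426
  (v5,v7,v1) [++-] → (-0.0291, -0.0394, 1.37)–(-0.0291, -1.97, 1.37)  len=1.9306
  (v3,v7,v2) [-+-] → (-0.0291, 1.97, 1.37)–(-0.0291, 1.97, -0.0274)  len=1.3974
  (v6,v4,v2) [++-] → (-0.0291, 0.0394, -1.37)–(-0.0291, 1.97, -1.37)  len=1.9306
  (v2,v7,v6) [-++] → (-0.0291, 1.97, -0.0274)–(-0.0291, 1.97, -1.37)  len=1.3426

Chained into 1 loop(s):
  loop 1: 8 segments, perimeter = 13.3600
Total perimeter = 13.360


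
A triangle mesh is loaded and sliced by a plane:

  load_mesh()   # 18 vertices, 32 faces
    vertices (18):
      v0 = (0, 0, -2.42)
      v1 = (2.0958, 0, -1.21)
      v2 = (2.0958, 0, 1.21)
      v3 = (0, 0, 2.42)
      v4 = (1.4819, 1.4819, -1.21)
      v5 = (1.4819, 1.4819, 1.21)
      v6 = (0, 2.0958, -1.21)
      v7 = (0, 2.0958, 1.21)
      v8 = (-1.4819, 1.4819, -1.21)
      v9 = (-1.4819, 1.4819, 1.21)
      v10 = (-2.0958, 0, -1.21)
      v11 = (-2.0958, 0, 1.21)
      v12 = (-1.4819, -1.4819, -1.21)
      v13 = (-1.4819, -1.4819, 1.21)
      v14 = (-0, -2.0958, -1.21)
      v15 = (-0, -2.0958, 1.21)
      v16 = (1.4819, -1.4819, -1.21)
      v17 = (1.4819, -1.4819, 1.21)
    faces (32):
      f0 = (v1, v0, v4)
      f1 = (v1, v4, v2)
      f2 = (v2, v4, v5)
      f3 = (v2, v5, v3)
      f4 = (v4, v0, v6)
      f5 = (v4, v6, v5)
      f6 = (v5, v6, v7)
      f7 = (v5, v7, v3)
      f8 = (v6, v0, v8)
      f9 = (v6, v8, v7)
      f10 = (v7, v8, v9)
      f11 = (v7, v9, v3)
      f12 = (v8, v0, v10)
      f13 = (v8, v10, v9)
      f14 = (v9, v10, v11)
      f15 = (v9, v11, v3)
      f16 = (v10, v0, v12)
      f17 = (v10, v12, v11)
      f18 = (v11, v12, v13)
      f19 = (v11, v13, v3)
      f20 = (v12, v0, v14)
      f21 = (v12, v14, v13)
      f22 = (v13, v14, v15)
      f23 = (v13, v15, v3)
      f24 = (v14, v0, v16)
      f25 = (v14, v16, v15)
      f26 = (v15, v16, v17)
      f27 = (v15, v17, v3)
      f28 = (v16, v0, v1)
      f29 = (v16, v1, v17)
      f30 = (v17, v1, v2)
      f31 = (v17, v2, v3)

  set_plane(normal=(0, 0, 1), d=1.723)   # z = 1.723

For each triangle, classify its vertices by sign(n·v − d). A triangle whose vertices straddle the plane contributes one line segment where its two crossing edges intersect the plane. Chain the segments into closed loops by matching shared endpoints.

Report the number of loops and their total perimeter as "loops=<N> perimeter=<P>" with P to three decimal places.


loops=1 perimeter=7.392

Straddling triangles (8 of 32):
  (v2,v5,v3) [--+] → (0.853623, 0.853623, 1.723)–(1.20725, 0, 1.723)  len=0.9240
  (v5,v7,v3) [--+] → (0, 1.20725, 1.723)–(0.853623, 0.853623, 1.723)  len=0.9240
  (v7,v9,v3) [--+] → (-0.853623, 0.853623, 1.723)–(0, 1.20725, 1.723)  len=0.9240
  (v9,v11,v3) [--+] → (-1.20725, 0, 1.723)–(-0.853623, 0.853623, 1.723)  len=0.9240
  (v11,v13,v3) [--+] → (-0.853623, -0.853623, 1.723)–(-1.20725, 0, 1.723)  len=0.9240
  (v13,v15,v3) [--+] → (0, -1.20725, 1.723)–(-0.853623, -0.853623, 1.723)  len=0.9240
  (v15,v17,v3) [--+] → (0.853623, -0.853623, 1.723)–(0, -1.20725, 1.723)  len=0.9240
  (v17,v2,v3) [--+] → (1.20725, 0, 1.723)–(0.853623, -0.853623, 1.723)  len=0.9240

Chained into 1 loop(s):
  loop 1: 8 segments, perimeter = 7.3918
Total perimeter = 7.392


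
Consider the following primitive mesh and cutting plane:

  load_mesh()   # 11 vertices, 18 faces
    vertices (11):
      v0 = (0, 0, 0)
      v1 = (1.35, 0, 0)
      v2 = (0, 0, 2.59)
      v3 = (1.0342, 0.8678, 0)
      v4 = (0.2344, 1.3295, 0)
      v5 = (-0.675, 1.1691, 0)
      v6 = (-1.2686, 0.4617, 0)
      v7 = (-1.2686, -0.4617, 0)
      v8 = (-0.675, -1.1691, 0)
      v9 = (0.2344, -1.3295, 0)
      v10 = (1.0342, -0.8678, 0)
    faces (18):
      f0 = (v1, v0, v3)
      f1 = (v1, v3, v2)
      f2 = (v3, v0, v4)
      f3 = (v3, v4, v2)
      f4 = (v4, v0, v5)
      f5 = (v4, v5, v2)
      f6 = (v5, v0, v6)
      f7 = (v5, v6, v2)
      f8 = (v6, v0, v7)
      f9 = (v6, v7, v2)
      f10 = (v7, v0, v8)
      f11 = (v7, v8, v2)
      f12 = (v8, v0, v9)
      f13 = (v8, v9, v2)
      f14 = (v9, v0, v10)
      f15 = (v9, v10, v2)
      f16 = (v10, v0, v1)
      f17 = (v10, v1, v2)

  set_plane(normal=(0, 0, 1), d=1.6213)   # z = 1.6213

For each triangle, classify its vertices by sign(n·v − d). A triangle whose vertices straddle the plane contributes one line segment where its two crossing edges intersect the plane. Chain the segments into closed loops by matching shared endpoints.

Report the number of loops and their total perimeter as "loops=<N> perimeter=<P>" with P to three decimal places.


Straddling triangles (9 of 18):
  (v1,v3,v2) [--+] → (0.386807, 0.324571, 1.6213)–(0.504921, 0, 1.6213)  len=0.3454
  (v3,v4,v2) [--+] → (0.0876692, 0.497254, 1.6213)–(0.386807, 0.324571, 1.6213)  len=0.3454
  (v4,v5,v2) [--+] → (-0.25246, 0.437261, 1.6213)–(0.0876692, 0.497254, 1.6213)  len=0.3454
  (v5,v6,v2) [--+] → (-0.474476, 0.172683, 1.6213)–(-0.25246, 0.437261, 1.6213)  len=0.3454
  (v6,v7,v2) [--+] → (-0.474476, -0.172683, 1.6213)–(-0.474476, 0.172683, 1.6213)  len=0.3454
  (v7,v8,v2) [--+] → (-0.25246, -0.437261, 1.6213)–(-0.474476, -0.172683, 1.6213)  len=0.3454
  (v8,v9,v2) [--+] → (0.0876692, -0.497254, 1.6213)–(-0.25246, -0.437261, 1.6213)  len=0.3454
  (v9,v10,v2) [--+] → (0.386807, -0.324571, 1.6213)–(0.0876692, -0.497254, 1.6213)  len=0.3454
  (v10,v1,v2) [--+] → (0.504921, 0, 1.6213)–(0.386807, -0.324571, 1.6213)  len=0.3454

Chained into 1 loop(s):
  loop 1: 9 segments, perimeter = 3.1085
Total perimeter = 3.108

loops=1 perimeter=3.108


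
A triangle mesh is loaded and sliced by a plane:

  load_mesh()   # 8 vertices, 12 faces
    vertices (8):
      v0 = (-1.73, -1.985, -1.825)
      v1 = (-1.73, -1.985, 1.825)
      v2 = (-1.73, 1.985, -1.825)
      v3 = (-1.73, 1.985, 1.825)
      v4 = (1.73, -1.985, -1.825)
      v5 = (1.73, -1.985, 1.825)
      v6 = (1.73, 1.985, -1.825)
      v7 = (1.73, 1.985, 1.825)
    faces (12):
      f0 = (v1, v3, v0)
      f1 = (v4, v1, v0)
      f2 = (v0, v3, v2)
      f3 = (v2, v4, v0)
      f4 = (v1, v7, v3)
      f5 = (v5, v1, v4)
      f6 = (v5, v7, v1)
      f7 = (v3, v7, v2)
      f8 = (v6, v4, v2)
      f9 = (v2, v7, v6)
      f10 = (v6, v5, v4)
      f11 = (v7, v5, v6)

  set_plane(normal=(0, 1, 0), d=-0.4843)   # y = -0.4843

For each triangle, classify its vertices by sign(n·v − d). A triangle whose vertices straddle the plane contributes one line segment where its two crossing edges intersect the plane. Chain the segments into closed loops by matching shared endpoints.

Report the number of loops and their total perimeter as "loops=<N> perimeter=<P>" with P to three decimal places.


Straddling triangles (8 of 12):
  (v1,v3,v0) [-+-] → (-1.73, -0.4843, 1.825)–(-1.73, -0.4843, -0.445263)  len=2.2703
  (v0,v3,v2) [-++] → (-1.73, -0.4843, -0.445263)–(-1.73, -0.4843, -1.825)  len=1.3797
  (v2,v4,v0) [+--] → (0.422085, -0.4843, -1.825)–(-1.73, -0.4843, -1.825)  len=2.1521
  (v1,v7,v3) [-++] → (-0.422085, -0.4843, 1.825)–(-1.73, -0.4843, 1.825)  len=1.3079
  (v5,v7,v1) [-+-] → (1.73, -0.4843, 1.825)–(-0.422085, -0.4843, 1.825)  len=2.1521
  (v6,v4,v2) [+-+] → (1.73, -0.4843, -1.825)–(0.422085, -0.4843, -1.825)  len=1.3079
  (v6,v5,v4) [+--] → (1.73, -0.4843, 0.445263)–(1.73, -0.4843, -1.825)  len=2.2703
  (v7,v5,v6) [+-+] → (1.73, -0.4843, 1.825)–(1.73, -0.4843, 0.445263)  len=1.3797

Chained into 1 loop(s):
  loop 1: 8 segments, perimeter = 14.2200
Total perimeter = 14.220

loops=1 perimeter=14.220


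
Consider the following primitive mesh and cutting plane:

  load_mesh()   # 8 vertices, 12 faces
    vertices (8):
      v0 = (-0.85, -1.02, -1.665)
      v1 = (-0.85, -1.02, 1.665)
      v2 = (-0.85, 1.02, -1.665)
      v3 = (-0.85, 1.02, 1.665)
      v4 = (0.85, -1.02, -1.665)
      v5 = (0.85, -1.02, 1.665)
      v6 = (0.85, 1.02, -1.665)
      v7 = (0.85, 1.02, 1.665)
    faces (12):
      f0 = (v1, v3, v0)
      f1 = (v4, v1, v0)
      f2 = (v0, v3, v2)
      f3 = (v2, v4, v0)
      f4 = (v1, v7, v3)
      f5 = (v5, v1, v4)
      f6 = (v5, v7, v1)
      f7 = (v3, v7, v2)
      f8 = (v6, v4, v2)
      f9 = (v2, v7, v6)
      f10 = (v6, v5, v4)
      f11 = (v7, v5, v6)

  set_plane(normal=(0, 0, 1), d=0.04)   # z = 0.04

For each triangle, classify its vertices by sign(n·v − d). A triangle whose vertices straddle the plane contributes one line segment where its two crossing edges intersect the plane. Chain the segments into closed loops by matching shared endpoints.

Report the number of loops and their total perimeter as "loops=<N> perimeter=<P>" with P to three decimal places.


loops=1 perimeter=7.480

Straddling triangles (8 of 12):
  (v1,v3,v0) [++-] → (-0.85, 0.0245045, 0.04)–(-0.85, -1.02, 0.04)  len=1.0445
  (v4,v1,v0) [-+-] → (-0.0204204, -1.02, 0.04)–(-0.85, -1.02, 0.04)  len=0.8296
  (v0,v3,v2) [-+-] → (-0.85, 0.0245045, 0.04)–(-0.85, 1.02, 0.04)  len=0.9955
  (v5,v1,v4) [++-] → (-0.0204204, -1.02, 0.04)–(0.85, -1.02, 0.04)  len=0.8704
  (v3,v7,v2) [++-] → (0.0204204, 1.02, 0.04)–(-0.85, 1.02, 0.04)  len=0.8704
  (v2,v7,v6) [-+-] → (0.0204204, 1.02, 0.04)–(0.85, 1.02, 0.04)  len=0.8296
  (v6,v5,v4) [-+-] → (0.85, -0.0245045, 0.04)–(0.85, -1.02, 0.04)  len=0.9955
  (v7,v5,v6) [++-] → (0.85, -0.0245045, 0.04)–(0.85, 1.02, 0.04)  len=1.0445

Chained into 1 loop(s):
  loop 1: 8 segments, perimeter = 7.4800
Total perimeter = 7.480


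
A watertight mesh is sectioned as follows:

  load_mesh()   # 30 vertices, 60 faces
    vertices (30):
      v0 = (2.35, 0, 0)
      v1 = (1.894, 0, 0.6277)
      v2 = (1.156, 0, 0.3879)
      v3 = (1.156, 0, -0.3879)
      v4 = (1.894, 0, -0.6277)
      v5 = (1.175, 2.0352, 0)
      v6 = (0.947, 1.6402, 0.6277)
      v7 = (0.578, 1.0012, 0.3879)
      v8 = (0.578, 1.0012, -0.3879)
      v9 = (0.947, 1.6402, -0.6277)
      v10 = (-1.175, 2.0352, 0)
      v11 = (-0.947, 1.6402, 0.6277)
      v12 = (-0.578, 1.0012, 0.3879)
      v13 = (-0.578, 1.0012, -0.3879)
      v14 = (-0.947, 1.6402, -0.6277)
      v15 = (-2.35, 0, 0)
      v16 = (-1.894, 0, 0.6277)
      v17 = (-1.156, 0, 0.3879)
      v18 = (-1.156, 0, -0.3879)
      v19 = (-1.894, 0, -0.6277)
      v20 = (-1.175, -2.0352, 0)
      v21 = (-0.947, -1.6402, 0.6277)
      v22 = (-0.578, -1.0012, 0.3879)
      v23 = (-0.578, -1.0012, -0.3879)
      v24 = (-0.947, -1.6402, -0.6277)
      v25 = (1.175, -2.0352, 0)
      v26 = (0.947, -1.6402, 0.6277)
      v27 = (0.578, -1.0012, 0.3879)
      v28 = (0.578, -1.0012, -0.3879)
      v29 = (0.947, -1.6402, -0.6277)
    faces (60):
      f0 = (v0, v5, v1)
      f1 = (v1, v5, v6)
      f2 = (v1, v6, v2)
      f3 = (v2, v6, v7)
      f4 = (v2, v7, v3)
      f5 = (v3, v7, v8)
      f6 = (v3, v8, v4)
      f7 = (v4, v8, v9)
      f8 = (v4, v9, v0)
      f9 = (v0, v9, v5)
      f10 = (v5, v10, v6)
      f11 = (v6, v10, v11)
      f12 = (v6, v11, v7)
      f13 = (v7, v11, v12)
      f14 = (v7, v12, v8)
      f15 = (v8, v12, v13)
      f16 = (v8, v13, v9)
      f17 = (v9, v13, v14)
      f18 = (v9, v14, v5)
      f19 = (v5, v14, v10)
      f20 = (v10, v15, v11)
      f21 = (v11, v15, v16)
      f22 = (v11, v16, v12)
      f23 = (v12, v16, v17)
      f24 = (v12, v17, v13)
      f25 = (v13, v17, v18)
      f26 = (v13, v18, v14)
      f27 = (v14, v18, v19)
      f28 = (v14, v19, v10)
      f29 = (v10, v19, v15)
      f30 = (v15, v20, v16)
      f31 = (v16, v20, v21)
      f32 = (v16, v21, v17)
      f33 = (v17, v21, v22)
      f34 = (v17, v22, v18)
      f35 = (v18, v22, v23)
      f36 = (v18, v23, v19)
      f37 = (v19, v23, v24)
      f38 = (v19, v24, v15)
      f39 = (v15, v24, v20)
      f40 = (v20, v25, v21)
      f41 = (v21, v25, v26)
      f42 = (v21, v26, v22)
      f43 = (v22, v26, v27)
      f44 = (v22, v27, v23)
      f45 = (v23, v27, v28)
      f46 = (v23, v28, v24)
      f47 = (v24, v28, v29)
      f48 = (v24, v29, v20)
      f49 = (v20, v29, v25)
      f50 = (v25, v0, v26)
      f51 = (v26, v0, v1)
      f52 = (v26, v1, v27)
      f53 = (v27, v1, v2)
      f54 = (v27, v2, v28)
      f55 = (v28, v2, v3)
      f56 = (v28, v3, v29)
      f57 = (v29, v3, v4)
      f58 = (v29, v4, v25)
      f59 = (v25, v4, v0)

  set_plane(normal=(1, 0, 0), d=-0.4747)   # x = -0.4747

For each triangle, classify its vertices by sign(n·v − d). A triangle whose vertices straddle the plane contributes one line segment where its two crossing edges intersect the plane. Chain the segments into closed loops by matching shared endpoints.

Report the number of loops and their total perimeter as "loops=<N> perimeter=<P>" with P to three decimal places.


loops=2 perimeter=7.248

Straddling triangles (20 of 60):
  (v5,v10,v6) [+-+] → (-0.4747, 2.0352, 0)–(-0.4747, 1.90484, 0.207153)  len=0.2448
  (v6,v10,v11) [+--] → (-0.4747, 1.90484, 0.207153)–(-0.4747, 1.6402, 0.6277)  len=0.4969
  (v6,v11,v7) [+-+] → (-0.4747, 1.6402, 0.6277)–(-0.4747, 1.4423, 0.553433)  len=0.2114
  (v7,v11,v12) [+--] → (-0.4747, 1.4423, 0.553433)–(-0.4747, 1.0012, 0.3879)  len=0.4711
  (v7,v12,v8) [+-+] → (-0.4747, 1.0012, 0.3879)–(-0.4747, 1.0012, 0.318575)  len=0.0693
  (v8,v12,v13) [+--] → (-0.4747, 1.0012, 0.318575)–(-0.4747, 1.0012, -0.3879)  len=0.7065
  (v8,v13,v9) [+-+] → (-0.4747, 1.0012, -0.3879)–(-0.4747, 1.04448, -0.404144)  len=0.0462
  (v9,v13,v14) [+--] → (-0.4747, 1.04448, -0.404144)–(-0.4747, 1.6402, -0.6277)  len=0.6363
  (v9,v14,v5) [+-+] → (-0.4747, 1.6402, -0.6277)–(-0.4747, 1.72812, -0.487991)  len=0.1651
  (v5,v14,v10) [+--] → (-0.4747, 1.72812, -0.487991)–(-0.4747, 2.0352, 0)  len=0.5766
  (v20,v25,v21) [-+-] → (-0.4747, -2.0352, 0)–(-0.4747, -1.72812, 0.487991)  len=0.5766
  (v21,v25,v26) [-++] → (-0.4747, -1.72812, 0.487991)–(-0.4747, -1.6402, 0.6277)  len=0.1651
  (v21,v26,v22) [-+-] → (-0.4747, -1.6402, 0.6277)–(-0.4747, -1.04448, 0.404144)  len=0.6363
  (v22,v26,v27) [-++] → (-0.4747, -1.04448, 0.404144)–(-0.4747, -1.0012, 0.3879)  len=0.0462
  (v22,v27,v23) [-+-] → (-0.4747, -1.0012, 0.3879)–(-0.4747, -1.0012, -0.318575)  len=0.7065
  (v23,v27,v28) [-++] → (-0.4747, -1.0012, -0.318575)–(-0.4747, -1.0012, -0.3879)  len=0.0693
  (v23,v28,v24) [-+-] → (-0.4747, -1.0012, -0.3879)–(-0.4747, -1.4423, -0.553433)  len=0.4711
  (v24,v28,v29) [-++] → (-0.4747, -1.4423, -0.553433)–(-0.4747, -1.6402, -0.6277)  len=0.2114
  (v24,v29,v20) [-+-] → (-0.4747, -1.6402, -0.6277)–(-0.4747, -1.90484, -0.207153)  len=0.4969
  (v20,v29,v25) [-++] → (-0.4747, -1.90484, -0.207153)–(-0.4747, -2.0352, 0)  len=0.2448

Chained into 2 loop(s):
  loop 1: 10 segments, perimeter = 3.6241
  loop 2: 10 segments, perimeter = 3.6241
Total perimeter = 7.248


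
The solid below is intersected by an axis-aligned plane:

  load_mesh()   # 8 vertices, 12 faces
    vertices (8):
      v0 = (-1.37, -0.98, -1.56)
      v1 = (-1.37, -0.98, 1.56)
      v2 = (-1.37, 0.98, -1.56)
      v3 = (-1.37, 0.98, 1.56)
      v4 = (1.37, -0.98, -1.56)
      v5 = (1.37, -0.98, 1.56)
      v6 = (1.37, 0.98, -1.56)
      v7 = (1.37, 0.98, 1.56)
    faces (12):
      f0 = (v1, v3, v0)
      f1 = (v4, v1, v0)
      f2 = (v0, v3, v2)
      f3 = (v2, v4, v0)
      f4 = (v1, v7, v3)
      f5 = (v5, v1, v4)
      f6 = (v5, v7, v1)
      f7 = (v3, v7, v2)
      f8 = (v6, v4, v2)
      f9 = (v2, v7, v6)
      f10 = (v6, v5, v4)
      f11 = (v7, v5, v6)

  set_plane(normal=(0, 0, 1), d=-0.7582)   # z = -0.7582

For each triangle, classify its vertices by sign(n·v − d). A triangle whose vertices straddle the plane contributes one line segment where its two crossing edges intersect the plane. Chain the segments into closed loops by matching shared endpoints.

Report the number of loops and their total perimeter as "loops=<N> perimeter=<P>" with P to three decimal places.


Straddling triangles (8 of 12):
  (v1,v3,v0) [++-] → (-1.37, -0.476305, -0.7582)–(-1.37, -0.98, -0.7582)  len=0.5037
  (v4,v1,v0) [-+-] → (0.665855, -0.98, -0.7582)–(-1.37, -0.98, -0.7582)  len=2.0359
  (v0,v3,v2) [-+-] → (-1.37, -0.476305, -0.7582)–(-1.37, 0.98, -0.7582)  len=1.4563
  (v5,v1,v4) [++-] → (0.665855, -0.98, -0.7582)–(1.37, -0.98, -0.7582)  len=0.7041
  (v3,v7,v2) [++-] → (-0.665855, 0.98, -0.7582)–(-1.37, 0.98, -0.7582)  len=0.7041
  (v2,v7,v6) [-+-] → (-0.665855, 0.98, -0.7582)–(1.37, 0.98, -0.7582)  len=2.0359
  (v6,v5,v4) [-+-] → (1.37, 0.476305, -0.7582)–(1.37, -0.98, -0.7582)  len=1.4563
  (v7,v5,v6) [++-] → (1.37, 0.476305, -0.7582)–(1.37, 0.98, -0.7582)  len=0.5037

Chained into 1 loop(s):
  loop 1: 8 segments, perimeter = 9.4000
Total perimeter = 9.400

loops=1 perimeter=9.400


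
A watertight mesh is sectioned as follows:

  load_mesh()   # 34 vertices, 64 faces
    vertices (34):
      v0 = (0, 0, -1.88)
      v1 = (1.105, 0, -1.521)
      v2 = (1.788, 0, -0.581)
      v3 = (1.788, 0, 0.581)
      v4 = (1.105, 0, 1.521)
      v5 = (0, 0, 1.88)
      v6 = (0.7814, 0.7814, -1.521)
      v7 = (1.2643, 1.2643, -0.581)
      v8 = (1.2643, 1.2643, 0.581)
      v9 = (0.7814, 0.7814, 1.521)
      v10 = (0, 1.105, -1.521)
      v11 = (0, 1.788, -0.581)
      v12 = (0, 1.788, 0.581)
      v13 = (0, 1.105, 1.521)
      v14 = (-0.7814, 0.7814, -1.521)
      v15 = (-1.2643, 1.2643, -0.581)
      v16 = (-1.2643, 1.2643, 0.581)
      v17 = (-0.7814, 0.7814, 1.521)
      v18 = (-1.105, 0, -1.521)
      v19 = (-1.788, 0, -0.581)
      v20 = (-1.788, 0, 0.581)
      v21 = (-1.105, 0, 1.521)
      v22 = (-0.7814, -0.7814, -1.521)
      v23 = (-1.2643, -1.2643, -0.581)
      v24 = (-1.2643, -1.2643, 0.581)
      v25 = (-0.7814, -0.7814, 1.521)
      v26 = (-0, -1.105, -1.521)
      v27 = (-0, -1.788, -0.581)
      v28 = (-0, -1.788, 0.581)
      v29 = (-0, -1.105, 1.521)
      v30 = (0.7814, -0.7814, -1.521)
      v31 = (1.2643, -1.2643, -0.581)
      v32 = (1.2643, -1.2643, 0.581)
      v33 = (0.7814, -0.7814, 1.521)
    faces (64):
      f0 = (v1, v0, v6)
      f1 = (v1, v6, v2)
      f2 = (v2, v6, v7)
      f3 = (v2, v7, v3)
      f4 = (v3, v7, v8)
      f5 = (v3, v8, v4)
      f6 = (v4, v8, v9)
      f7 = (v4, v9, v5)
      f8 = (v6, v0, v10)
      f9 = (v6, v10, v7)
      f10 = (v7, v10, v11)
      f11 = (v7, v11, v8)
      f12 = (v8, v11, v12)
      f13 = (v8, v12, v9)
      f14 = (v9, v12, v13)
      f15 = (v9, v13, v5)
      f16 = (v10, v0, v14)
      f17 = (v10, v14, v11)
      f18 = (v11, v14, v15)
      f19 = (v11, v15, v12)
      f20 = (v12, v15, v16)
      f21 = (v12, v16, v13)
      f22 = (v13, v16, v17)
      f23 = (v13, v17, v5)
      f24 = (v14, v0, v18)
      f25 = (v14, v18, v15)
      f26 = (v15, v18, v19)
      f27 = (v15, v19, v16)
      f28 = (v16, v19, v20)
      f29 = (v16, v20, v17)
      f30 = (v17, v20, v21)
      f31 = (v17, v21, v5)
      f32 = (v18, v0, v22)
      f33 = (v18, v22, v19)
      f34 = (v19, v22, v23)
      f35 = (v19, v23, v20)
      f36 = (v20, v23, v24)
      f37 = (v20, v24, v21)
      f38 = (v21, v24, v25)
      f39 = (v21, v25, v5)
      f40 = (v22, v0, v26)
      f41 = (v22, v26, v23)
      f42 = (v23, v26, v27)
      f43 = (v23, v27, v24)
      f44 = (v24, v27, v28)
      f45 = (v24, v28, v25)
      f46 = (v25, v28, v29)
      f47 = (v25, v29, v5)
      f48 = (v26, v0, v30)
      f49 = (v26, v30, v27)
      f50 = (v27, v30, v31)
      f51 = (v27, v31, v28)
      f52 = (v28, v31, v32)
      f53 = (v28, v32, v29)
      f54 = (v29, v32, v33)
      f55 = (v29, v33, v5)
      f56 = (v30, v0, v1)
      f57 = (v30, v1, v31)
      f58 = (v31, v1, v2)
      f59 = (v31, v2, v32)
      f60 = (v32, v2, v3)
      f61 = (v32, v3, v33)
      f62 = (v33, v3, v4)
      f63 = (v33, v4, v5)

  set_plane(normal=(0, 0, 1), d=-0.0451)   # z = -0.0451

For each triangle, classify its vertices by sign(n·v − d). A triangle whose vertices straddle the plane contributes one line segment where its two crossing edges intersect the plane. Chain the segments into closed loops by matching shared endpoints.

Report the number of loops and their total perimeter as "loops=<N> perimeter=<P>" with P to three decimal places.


loops=1 perimeter=10.948

Straddling triangles (16 of 64):
  (v2,v7,v3) [--+] → (1.50582, 0.681221, -0.0451)–(1.788, 0, -0.0451)  len=0.7373
  (v3,v7,v8) [+-+] → (1.50582, 0.681221, -0.0451)–(1.2643, 1.2643, -0.0451)  len=0.6311
  (v7,v11,v8) [--+] → (0.583079, 1.54648, -0.0451)–(1.2643, 1.2643, -0.0451)  len=0.7373
  (v8,v11,v12) [+-+] → (0.583079, 1.54648, -0.0451)–(0, 1.788, -0.0451)  len=0.6311
  (v11,v15,v12) [--+] → (-0.681221, 1.50582, -0.0451)–(0, 1.788, -0.0451)  len=0.7373
  (v12,v15,v16) [+-+] → (-0.681221, 1.50582, -0.0451)–(-1.2643, 1.2643, -0.0451)  len=0.6311
  (v15,v19,v16) [--+] → (-1.54648, 0.583079, -0.0451)–(-1.2643, 1.2643, -0.0451)  len=0.7373
  (v16,v19,v20) [+-+] → (-1.54648, 0.583079, -0.0451)–(-1.788, 0, -0.0451)  len=0.6311
  (v19,v23,v20) [--+] → (-1.50582, -0.681221, -0.0451)–(-1.788, 0, -0.0451)  len=0.7373
  (v20,v23,v24) [+-+] → (-1.50582, -0.681221, -0.0451)–(-1.2643, -1.2643, -0.0451)  len=0.6311
  (v23,v27,v24) [--+] → (-0.583079, -1.54648, -0.0451)–(-1.2643, -1.2643, -0.0451)  len=0.7373
  (v24,v27,v28) [+-+] → (-0.583079, -1.54648, -0.0451)–(0, -1.788, -0.0451)  len=0.6311
  (v27,v31,v28) [--+] → (0.681221, -1.50582, -0.0451)–(0, -1.788, -0.0451)  len=0.7373
  (v28,v31,v32) [+-+] → (0.681221, -1.50582, -0.0451)–(1.2643, -1.2643, -0.0451)  len=0.6311
  (v31,v2,v32) [--+] → (1.54648, -0.583079, -0.0451)–(1.2643, -1.2643, -0.0451)  len=0.7373
  (v32,v2,v3) [+-+] → (1.54648, -0.583079, -0.0451)–(1.788, 0, -0.0451)  len=0.6311

Chained into 1 loop(s):
  loop 1: 16 segments, perimeter = 10.9478
Total perimeter = 10.948


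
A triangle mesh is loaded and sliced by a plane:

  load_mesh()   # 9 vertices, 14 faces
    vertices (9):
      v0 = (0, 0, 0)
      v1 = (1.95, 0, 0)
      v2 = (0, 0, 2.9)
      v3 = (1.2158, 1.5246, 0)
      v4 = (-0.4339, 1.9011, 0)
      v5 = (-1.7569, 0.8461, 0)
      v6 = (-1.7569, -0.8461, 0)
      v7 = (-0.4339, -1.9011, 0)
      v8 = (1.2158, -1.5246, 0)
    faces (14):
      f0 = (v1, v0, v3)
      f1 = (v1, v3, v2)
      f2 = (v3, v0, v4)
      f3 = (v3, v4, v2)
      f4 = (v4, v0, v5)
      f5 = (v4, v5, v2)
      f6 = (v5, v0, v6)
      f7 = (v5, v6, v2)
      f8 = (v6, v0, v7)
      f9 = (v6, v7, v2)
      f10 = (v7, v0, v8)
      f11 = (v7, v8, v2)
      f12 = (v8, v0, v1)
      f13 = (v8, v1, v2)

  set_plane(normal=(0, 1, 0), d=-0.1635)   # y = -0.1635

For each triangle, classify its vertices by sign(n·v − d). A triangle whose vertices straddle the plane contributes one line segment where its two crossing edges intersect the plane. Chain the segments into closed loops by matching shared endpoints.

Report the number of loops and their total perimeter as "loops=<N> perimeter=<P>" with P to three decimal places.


Straddling triangles (8 of 14):
  (v5,v0,v6) [++-] → (-0.339503, -0.1635, 0)–(-1.7569, -0.1635, 0)  len=1.4174
  (v5,v6,v2) [+-+] → (-1.7569, -0.1635, 0)–(-0.339503, -0.1635, 2.33961)  len=2.7355
  (v6,v0,v7) [-+-] → (-0.339503, -0.1635, 0)–(-0.0373166, -0.1635, 0)  len=0.3022
  (v6,v7,v2) [--+] → (-0.0373166, -0.1635, 2.65059)–(-0.339503, -0.1635, 2.33961)  len=0.4336
  (v7,v0,v8) [-+-] → (-0.0373166, -0.1635, 0)–(0.130384, -0.1635, 0)  len=0.1677
  (v7,v8,v2) [--+] → (0.130384, -0.1635, 2.589)–(-0.0373166, -0.1635, 2.65059)  len=0.1787
  (v8,v0,v1) [-++] → (0.130384, -0.1635, 0)–(1.87126, -0.1635, 0)  len=1.7409
  (v8,v1,v2) [-++] → (1.87126, -0.1635, 0)–(0.130384, -0.1635, 2.589)  len=3.1199

Chained into 1 loop(s):
  loop 1: 8 segments, perimeter = 10.0958
Total perimeter = 10.096

loops=1 perimeter=10.096


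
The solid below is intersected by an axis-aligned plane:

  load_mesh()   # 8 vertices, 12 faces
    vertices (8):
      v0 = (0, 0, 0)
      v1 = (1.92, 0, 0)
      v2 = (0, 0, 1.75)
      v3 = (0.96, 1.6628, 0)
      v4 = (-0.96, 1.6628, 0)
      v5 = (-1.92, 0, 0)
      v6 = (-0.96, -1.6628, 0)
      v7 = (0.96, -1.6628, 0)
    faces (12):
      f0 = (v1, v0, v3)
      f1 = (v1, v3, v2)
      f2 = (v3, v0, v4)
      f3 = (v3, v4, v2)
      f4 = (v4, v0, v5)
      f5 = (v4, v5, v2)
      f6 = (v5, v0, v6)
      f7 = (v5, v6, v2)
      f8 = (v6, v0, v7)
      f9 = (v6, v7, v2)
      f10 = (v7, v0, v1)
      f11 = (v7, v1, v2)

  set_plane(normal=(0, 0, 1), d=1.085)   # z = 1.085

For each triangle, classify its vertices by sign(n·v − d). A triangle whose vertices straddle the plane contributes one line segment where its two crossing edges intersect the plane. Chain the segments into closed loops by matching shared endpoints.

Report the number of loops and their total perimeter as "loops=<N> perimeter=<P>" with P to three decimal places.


Straddling triangles (6 of 12):
  (v1,v3,v2) [--+] → (0.3648, 0.631864, 1.085)–(0.7296, 0, 1.085)  len=0.7296
  (v3,v4,v2) [--+] → (-0.3648, 0.631864, 1.085)–(0.3648, 0.631864, 1.085)  len=0.7296
  (v4,v5,v2) [--+] → (-0.7296, 0, 1.085)–(-0.3648, 0.631864, 1.085)  len=0.7296
  (v5,v6,v2) [--+] → (-0.3648, -0.631864, 1.085)–(-0.7296, 0, 1.085)  len=0.7296
  (v6,v7,v2) [--+] → (0.3648, -0.631864, 1.085)–(-0.3648, -0.631864, 1.085)  len=0.7296
  (v7,v1,v2) [--+] → (0.7296, 0, 1.085)–(0.3648, -0.631864, 1.085)  len=0.7296

Chained into 1 loop(s):
  loop 1: 6 segments, perimeter = 4.3776
Total perimeter = 4.378

loops=1 perimeter=4.378


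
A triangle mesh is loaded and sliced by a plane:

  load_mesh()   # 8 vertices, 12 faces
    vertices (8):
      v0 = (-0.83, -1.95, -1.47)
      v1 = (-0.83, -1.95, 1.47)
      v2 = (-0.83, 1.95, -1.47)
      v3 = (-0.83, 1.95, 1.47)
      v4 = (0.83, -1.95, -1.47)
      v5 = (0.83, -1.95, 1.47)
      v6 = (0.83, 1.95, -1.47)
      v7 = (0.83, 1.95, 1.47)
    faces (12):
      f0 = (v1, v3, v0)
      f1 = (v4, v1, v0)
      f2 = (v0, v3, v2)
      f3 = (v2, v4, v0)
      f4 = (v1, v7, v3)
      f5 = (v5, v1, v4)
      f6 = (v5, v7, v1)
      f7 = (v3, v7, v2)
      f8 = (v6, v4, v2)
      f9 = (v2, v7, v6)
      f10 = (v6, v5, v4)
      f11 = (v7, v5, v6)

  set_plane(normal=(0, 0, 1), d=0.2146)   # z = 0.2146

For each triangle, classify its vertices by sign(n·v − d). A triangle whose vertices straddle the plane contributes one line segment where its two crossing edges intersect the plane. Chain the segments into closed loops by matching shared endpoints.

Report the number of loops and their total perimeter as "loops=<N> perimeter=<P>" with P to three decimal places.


loops=1 perimeter=11.120

Straddling triangles (8 of 12):
  (v1,v3,v0) [++-] → (-0.83, 0.284673, 0.2146)–(-0.83, -1.95, 0.2146)  len=2.2347
  (v4,v1,v0) [-+-] → (-0.121169, -1.95, 0.2146)–(-0.83, -1.95, 0.2146)  len=0.7088
  (v0,v3,v2) [-+-] → (-0.83, 0.284673, 0.2146)–(-0.83, 1.95, 0.2146)  len=1.6653
  (v5,v1,v4) [++-] → (-0.121169, -1.95, 0.2146)–(0.83, -1.95, 0.2146)  len=0.9512
  (v3,v7,v2) [++-] → (0.121169, 1.95, 0.2146)–(-0.83, 1.95, 0.2146)  len=0.9512
  (v2,v7,v6) [-+-] → (0.121169, 1.95, 0.2146)–(0.83, 1.95, 0.2146)  len=0.7088
  (v6,v5,v4) [-+-] → (0.83, -0.284673, 0.2146)–(0.83, -1.95, 0.2146)  len=1.6653
  (v7,v5,v6) [++-] → (0.83, -0.284673, 0.2146)–(0.83, 1.95, 0.2146)  len=2.2347

Chained into 1 loop(s):
  loop 1: 8 segments, perimeter = 11.1200
Total perimeter = 11.120


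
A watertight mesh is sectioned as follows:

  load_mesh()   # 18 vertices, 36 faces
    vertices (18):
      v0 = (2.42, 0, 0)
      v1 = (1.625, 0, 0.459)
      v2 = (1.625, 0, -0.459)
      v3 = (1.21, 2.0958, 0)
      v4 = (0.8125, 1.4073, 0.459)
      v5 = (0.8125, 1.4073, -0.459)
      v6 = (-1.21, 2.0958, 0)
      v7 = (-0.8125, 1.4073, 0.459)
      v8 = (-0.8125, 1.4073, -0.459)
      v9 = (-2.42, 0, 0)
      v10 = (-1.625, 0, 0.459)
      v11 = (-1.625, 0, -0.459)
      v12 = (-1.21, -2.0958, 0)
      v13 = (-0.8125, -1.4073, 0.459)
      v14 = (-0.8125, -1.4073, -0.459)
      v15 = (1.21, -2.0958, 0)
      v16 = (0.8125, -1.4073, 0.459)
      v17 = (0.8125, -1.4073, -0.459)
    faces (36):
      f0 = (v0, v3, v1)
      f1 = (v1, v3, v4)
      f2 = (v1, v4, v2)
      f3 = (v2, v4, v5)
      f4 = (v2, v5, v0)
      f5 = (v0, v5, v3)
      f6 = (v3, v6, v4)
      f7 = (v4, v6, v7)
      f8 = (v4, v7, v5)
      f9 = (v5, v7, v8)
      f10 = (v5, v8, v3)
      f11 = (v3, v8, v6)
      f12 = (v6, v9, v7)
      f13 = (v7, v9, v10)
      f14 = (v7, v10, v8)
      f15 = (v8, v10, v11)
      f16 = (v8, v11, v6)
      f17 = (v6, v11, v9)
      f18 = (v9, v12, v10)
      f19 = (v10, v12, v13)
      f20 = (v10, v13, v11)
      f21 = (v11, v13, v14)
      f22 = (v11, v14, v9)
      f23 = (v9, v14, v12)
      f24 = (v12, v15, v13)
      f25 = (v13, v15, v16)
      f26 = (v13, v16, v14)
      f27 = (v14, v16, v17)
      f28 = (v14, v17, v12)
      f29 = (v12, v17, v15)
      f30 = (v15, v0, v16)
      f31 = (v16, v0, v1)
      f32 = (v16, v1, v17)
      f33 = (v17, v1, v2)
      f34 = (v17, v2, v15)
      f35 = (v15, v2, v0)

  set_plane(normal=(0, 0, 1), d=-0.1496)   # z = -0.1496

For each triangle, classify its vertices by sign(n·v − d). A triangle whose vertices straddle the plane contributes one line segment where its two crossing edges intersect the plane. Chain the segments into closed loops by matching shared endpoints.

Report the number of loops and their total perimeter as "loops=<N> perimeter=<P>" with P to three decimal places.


Straddling triangles (24 of 36):
  (v1,v4,v2) [++-] → (1.35116, 0.474312, -0.1496)–(1.625, 0, -0.1496)  len=0.5477
  (v2,v4,v5) [-+-] → (1.35116, 0.474312, -0.1496)–(0.8125, 1.4073, -0.1496)  len=1.0773
  (v2,v5,v0) [--+] → (1.89607, 0.458676, -0.1496)–(2.16089, 0, -0.1496)  len=0.5296
  (v0,v5,v3) [+-+] → (1.89607, 0.458676, -0.1496)–(1.08044, 1.8714, -0.1496)  len=1.6313
  (v4,v7,v5) [++-] → (0.264815, 1.4073, -0.1496)–(0.8125, 1.4073, -0.1496)  len=0.5477
  (v5,v7,v8) [-+-] → (0.264815, 1.4073, -0.1496)–(-0.8125, 1.4073, -0.1496)  len=1.0773
  (v5,v8,v3) [--+] → (0.550815, 1.8714, -0.1496)–(1.08044, 1.8714, -0.1496)  len=0.5296
  (v3,v8,v6) [+-+] → (0.550815, 1.8714, -0.1496)–(-1.08044, 1.8714, -0.1496)  len=1.6313
  (v7,v10,v8) [++-] → (-1.08634, 0.932988, -0.1496)–(-0.8125, 1.4073, -0.1496)  len=0.5477
  (v8,v10,v11) [-+-] → (-1.08634, 0.932988, -0.1496)–(-1.625, 0, -0.1496)  len=1.0773
  (v8,v11,v6) [--+] → (-1.34526, 1.41272, -0.1496)–(-1.08044, 1.8714, -0.1496)  len=0.5296
  (v6,v11,v9) [+-+] → (-1.34526, 1.41272, -0.1496)–(-2.16089, 0, -0.1496)  len=1.6313
  (v10,v13,v11) [++-] → (-1.35116, -0.474312, -0.1496)–(-1.625, 0, -0.1496)  len=0.5477
  (v11,v13,v14) [-+-] → (-1.35116, -0.474312, -0.1496)–(-0.8125, -1.4073, -0.1496)  len=1.0773
  (v11,v14,v9) [--+] → (-1.89607, -0.458676, -0.1496)–(-2.16089, 0, -0.1496)  len=0.5296
  (v9,v14,v12) [+-+] → (-1.89607, -0.458676, -0.1496)–(-1.08044, -1.8714, -0.1496)  len=1.6313
  (v13,v16,v14) [++-] → (-0.264815, -1.4073, -0.1496)–(-0.8125, -1.4073, -0.1496)  len=0.5477
  (v14,v16,v17) [-+-] → (-0.264815, -1.4073, -0.1496)–(0.8125, -1.4073, -0.1496)  len=1.0773
  (v14,v17,v12) [--+] → (-0.550815, -1.8714, -0.1496)–(-1.08044, -1.8714, -0.1496)  len=0.5296
  (v12,v17,v15) [+-+] → (-0.550815, -1.8714, -0.1496)–(1.08044, -1.8714, -0.1496)  len=1.6313
  (v16,v1,v17) [++-] → (1.08634, -0.932988, -0.1496)–(0.8125, -1.4073, -0.1496)  len=0.5477
  (v17,v1,v2) [-+-] → (1.08634, -0.932988, -0.1496)–(1.625, 0, -0.1496)  len=1.0773
  (v17,v2,v15) [--+] → (1.34526, -1.41272, -0.1496)–(1.08044, -1.8714, -0.1496)  len=0.5296
  (v15,v2,v0) [+-+] → (1.34526, -1.41272, -0.1496)–(2.16089, 0, -0.1496)  len=1.6313

Chained into 2 loop(s):
  loop 1: 12 segments, perimeter = 9.7500
  loop 2: 12 segments, perimeter = 12.9654
Total perimeter = 22.715

loops=2 perimeter=22.715
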